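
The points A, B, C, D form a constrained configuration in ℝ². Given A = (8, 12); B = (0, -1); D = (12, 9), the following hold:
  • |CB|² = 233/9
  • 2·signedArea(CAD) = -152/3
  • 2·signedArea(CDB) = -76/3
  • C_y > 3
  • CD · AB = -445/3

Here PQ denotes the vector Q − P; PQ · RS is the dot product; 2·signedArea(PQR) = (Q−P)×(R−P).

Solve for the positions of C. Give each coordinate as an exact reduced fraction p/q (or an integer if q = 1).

C = (8/3, 10/3)

1. C_x = 8/3  [2·signedArea(CAD) = -152/3 ∩ CD · AB = -445/3]
2. C_y = 10/3  [2·signedArea(CAD) = -152/3 ∩ CD · AB = -445/3]
   → C = (8/3, 10/3)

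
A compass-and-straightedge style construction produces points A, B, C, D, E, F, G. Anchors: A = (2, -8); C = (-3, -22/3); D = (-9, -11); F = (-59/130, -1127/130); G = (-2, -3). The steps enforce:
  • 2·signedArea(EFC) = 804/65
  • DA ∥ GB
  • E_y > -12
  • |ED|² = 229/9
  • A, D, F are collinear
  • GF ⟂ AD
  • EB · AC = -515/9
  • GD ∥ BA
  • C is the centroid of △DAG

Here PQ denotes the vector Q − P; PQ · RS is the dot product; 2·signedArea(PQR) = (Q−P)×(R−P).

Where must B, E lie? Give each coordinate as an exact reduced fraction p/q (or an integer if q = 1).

1. B_x = 9  [GD ∥ BA ∩ DA ∥ GB]
2. B_y = 0  [GD ∥ BA ∩ DA ∥ GB]
   → B = (9, 0)
3. E_x = -4  [EB · AC = -515/9 ∩ 2·signedArea(EFC) = 804/65]
4. E_y = -35/3  [EB · AC = -515/9 ∩ 2·signedArea(EFC) = 804/65]
   → E = (-4, -35/3)

B = (9, 0)
E = (-4, -35/3)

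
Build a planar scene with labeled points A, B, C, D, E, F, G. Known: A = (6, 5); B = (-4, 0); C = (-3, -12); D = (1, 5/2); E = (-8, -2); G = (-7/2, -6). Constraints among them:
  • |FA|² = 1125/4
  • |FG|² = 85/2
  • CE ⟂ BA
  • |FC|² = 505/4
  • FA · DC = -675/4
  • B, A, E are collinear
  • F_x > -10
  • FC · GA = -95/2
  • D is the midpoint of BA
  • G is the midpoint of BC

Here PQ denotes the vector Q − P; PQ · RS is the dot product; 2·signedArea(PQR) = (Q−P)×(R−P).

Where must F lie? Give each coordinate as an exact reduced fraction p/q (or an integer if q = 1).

F = (-9, -5/2)

1. F_x = -9  [FA · DC = -675/4 ∩ FC · GA = -95/2]
2. F_y = -5/2  [FA · DC = -675/4 ∩ FC · GA = -95/2]
   → F = (-9, -5/2)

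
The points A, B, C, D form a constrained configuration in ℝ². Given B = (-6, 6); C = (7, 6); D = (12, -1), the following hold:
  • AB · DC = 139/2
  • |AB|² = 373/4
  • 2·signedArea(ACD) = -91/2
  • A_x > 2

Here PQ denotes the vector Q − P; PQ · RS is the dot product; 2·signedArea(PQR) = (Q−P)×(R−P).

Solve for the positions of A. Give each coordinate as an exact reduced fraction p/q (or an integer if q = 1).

A = (3, 5/2)

1. A_x = 3  [AB · DC = 139/2 ∩ 2·signedArea(ACD) = -91/2]
2. A_y = 5/2  [AB · DC = 139/2 ∩ 2·signedArea(ACD) = -91/2]
   → A = (3, 5/2)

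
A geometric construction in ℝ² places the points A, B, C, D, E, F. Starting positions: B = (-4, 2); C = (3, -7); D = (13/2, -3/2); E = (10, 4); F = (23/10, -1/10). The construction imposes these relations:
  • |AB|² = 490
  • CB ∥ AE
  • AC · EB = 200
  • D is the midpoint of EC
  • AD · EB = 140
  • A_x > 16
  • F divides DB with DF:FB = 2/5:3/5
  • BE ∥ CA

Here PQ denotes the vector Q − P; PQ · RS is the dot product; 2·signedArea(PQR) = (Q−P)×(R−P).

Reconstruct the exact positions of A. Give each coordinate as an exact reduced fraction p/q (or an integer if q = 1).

1. A_x = 17  [CB ∥ AE ∩ BE ∥ CA]
2. A_y = -5  [CB ∥ AE ∩ BE ∥ CA]
   → A = (17, -5)

A = (17, -5)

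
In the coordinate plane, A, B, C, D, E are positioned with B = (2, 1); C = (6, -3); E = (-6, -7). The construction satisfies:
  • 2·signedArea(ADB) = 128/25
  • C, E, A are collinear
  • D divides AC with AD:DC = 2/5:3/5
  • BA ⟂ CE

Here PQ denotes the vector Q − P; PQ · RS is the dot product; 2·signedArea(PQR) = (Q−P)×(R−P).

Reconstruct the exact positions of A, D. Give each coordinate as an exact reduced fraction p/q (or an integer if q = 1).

A = (18/5, -19/5)
D = (114/25, -87/25)

1. A_x = 18/5  [C, E, A are collinear ∩ BA ⟂ CE]
2. A_y = -19/5  [C, E, A are collinear ∩ BA ⟂ CE]
   → A = (18/5, -19/5)
3. D_x = 114/25  [D divides AC with AD:DC = 2/5:3/5]
4. D_y = -87/25  [D divides AC with AD:DC = 2/5:3/5]
   → D = (114/25, -87/25)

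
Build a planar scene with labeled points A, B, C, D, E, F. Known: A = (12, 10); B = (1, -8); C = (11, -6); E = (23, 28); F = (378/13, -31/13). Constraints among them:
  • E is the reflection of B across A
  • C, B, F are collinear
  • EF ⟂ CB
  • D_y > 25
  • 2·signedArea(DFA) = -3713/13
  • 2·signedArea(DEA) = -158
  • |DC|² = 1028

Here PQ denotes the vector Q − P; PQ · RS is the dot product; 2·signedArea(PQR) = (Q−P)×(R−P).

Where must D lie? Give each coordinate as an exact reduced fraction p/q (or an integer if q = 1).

1. D_x = 13  [2·signedArea(DEA) = -158 ∩ 2·signedArea(DFA) = -3713/13]
2. D_y = 26  [2·signedArea(DEA) = -158 ∩ 2·signedArea(DFA) = -3713/13]
   → D = (13, 26)

D = (13, 26)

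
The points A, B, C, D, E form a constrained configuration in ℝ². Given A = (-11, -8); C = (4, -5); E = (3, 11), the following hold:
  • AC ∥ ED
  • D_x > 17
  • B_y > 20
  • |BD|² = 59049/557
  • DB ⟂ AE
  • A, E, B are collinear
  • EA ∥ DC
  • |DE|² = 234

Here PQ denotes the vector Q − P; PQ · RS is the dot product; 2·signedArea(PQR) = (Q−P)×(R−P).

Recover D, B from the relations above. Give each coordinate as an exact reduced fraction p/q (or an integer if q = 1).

1. D_x = 18  [EA ∥ DC ∩ AC ∥ ED]
2. D_y = 14  [EA ∥ DC ∩ AC ∥ ED]
   → D = (18, 14)
3. B_x = 5409/557  [A, E, B are collinear ∩ DB ⟂ AE]
4. B_y = 11200/557  [A, E, B are collinear ∩ DB ⟂ AE]
   → B = (5409/557, 11200/557)

B = (5409/557, 11200/557)
D = (18, 14)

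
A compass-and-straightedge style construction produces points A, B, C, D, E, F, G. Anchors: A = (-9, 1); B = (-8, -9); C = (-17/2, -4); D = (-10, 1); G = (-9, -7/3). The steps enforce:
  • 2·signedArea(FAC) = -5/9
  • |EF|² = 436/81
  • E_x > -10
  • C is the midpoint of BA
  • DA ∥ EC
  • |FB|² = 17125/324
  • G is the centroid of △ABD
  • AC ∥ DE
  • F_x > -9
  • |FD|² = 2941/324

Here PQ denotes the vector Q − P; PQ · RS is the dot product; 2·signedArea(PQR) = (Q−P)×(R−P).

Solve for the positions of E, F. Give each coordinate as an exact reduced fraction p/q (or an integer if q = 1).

1. E_x = -19/2  [DA ∥ EC ∩ AC ∥ DE]
2. E_y = -4  [DA ∥ EC ∩ AC ∥ DE]
   → E = (-19/2, -4)
3. F_x = -53/6  [line 5·x + 1/2·y + 811/18 = 0 ∩ |FD|² = 2941/324]
4. F_y = -16/9  [line 5·x + 1/2·y + 811/18 = 0 ∩ |FD|² = 2941/324]
   → F = (-53/6, -16/9)

E = (-19/2, -4)
F = (-53/6, -16/9)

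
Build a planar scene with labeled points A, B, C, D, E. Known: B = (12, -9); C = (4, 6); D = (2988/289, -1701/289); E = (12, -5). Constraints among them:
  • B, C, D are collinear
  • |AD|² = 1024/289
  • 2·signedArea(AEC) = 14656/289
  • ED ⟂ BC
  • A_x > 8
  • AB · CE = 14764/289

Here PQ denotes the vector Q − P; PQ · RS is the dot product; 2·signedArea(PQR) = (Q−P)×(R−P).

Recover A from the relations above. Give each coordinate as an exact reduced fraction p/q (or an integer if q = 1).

A = (2508/289, -1957/289)

1. A_x = 2508/289  [AB · CE = 14764/289 ∩ 2·signedArea(AEC) = 14656/289]
2. A_y = -1957/289  [AB · CE = 14764/289 ∩ 2·signedArea(AEC) = 14656/289]
   → A = (2508/289, -1957/289)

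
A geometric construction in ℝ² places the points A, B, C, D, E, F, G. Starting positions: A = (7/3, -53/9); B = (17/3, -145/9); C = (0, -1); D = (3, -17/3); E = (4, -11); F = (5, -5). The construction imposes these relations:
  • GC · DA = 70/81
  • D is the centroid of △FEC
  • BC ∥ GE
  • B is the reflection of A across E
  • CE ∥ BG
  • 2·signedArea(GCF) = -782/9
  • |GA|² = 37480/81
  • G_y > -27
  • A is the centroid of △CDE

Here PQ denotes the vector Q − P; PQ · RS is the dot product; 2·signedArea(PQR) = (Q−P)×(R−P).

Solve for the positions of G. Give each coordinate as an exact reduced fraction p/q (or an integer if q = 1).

G = (29/3, -235/9)

1. G_x = 29/3  [BC ∥ GE ∩ CE ∥ BG]
2. G_y = -235/9  [BC ∥ GE ∩ CE ∥ BG]
   → G = (29/3, -235/9)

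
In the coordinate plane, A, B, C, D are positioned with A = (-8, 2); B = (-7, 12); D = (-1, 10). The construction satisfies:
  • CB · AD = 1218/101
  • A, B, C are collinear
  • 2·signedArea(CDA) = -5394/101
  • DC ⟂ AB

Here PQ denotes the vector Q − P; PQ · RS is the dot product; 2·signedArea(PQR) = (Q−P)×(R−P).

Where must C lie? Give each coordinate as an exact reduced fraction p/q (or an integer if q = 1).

C = (-721/101, 1072/101)

1. C_x = -721/101  [A, B, C are collinear ∩ DC ⟂ AB]
2. C_y = 1072/101  [A, B, C are collinear ∩ DC ⟂ AB]
   → C = (-721/101, 1072/101)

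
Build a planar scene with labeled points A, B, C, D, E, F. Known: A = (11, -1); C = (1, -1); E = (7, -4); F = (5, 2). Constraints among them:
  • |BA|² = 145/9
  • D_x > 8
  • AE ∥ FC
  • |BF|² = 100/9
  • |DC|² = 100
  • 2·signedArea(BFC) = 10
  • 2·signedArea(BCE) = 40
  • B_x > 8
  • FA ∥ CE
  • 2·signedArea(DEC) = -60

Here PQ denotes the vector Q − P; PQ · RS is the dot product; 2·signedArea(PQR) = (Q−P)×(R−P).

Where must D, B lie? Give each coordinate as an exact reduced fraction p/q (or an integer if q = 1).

B = (25/3, 2)
D = (9, 5)

1. D_x = 9  [line -3·x + -6·y + 57 = 0 ∩ |DC|² = 100]
2. D_y = 5  [line -3·x + -6·y + 57 = 0 ∩ |DC|² = 100]
   → D = (9, 5)
3. B_x = 25/3  [2·signedArea(BCE) = 40 ∩ 2·signedArea(BFC) = 10]
4. B_y = 2  [2·signedArea(BCE) = 40 ∩ 2·signedArea(BFC) = 10]
   → B = (25/3, 2)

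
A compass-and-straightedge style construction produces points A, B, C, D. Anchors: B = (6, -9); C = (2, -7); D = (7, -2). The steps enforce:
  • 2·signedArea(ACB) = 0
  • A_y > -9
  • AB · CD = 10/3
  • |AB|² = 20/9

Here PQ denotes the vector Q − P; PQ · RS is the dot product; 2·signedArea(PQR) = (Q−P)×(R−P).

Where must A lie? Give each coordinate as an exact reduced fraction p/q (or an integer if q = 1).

A = (14/3, -25/3)

1. A_x = 14/3  [2·signedArea(ACB) = 0 ∩ AB · CD = 10/3]
2. A_y = -25/3  [2·signedArea(ACB) = 0 ∩ AB · CD = 10/3]
   → A = (14/3, -25/3)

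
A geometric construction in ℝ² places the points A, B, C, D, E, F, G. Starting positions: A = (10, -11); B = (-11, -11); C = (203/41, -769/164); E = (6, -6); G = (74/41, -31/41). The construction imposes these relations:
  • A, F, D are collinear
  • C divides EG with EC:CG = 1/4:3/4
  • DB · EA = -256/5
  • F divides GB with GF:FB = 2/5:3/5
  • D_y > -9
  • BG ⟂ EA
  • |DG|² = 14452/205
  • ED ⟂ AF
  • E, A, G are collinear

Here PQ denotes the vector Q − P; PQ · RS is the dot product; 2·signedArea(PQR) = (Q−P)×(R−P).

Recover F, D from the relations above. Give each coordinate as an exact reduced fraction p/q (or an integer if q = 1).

D = (24/5, -43/5)
F = (-136/41, -199/41)

1. F_x = -136/41  [F divides GB with GF:FB = 2/5:3/5]
2. F_y = -199/41  [F divides GB with GF:FB = 2/5:3/5]
   → F = (-136/41, -199/41)
3. D_x = 24/5  [A, F, D are collinear ∩ ED ⟂ AF]
4. D_y = -43/5  [A, F, D are collinear ∩ ED ⟂ AF]
   → D = (24/5, -43/5)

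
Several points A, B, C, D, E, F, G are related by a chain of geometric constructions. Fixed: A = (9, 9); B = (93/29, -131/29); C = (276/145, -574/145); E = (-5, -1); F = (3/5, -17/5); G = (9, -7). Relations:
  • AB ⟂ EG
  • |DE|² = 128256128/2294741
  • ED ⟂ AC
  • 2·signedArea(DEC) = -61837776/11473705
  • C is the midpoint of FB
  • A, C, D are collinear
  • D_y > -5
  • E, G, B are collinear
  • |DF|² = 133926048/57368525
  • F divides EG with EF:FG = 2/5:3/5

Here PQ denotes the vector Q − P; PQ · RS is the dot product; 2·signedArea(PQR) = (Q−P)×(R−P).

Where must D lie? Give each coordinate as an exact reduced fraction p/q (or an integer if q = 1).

1. D_x = 3573327/2294741  [A, C, D are collinear ∩ ED ⟂ AC]
2. D_y = -10534973/2294741  [A, C, D are collinear ∩ ED ⟂ AC]
   → D = (3573327/2294741, -10534973/2294741)

D = (3573327/2294741, -10534973/2294741)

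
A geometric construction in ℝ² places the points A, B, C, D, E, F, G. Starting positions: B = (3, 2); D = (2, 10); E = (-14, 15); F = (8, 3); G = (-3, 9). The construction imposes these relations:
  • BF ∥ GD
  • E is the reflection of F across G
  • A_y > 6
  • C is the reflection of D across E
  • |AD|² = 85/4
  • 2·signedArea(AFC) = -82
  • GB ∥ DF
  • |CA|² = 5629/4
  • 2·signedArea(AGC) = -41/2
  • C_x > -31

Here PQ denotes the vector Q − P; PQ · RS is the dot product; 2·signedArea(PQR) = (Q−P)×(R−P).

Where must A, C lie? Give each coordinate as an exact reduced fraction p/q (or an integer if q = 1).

A = (5, 13/2)
C = (-30, 20)

1. C_x = -30  [C is the reflection of D across E]
2. C_y = 20  [C is the reflection of D across E]
   → C = (-30, 20)
3. A_x = 5  [2·signedArea(AFC) = -82 ∩ 2·signedArea(AGC) = -41/2]
4. A_y = 13/2  [2·signedArea(AFC) = -82 ∩ 2·signedArea(AGC) = -41/2]
   → A = (5, 13/2)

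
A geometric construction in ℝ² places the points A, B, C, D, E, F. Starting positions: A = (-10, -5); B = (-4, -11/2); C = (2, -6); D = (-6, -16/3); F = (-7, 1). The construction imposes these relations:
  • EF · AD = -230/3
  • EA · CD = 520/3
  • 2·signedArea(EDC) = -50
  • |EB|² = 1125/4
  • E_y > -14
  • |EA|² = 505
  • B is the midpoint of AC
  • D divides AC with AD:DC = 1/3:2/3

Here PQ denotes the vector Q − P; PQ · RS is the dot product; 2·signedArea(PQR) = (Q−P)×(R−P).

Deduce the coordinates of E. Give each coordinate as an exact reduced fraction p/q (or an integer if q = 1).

E = (11, -13)

1. E_x = 11  [EA · CD = 520/3 ∩ 2·signedArea(EDC) = -50]
2. E_y = -13  [EA · CD = 520/3 ∩ 2·signedArea(EDC) = -50]
   → E = (11, -13)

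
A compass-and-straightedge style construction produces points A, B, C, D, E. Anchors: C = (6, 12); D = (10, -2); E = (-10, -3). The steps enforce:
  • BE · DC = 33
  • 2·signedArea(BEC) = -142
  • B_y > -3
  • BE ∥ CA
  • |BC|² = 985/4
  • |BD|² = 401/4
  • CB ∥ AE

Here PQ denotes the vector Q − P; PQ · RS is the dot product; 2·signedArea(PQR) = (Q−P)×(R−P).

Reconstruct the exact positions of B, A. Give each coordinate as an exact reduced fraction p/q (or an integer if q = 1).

1. B_x = 0  [2·signedArea(BEC) = -142 ∩ BE · DC = 33]
2. B_y = -5/2  [2·signedArea(BEC) = -142 ∩ BE · DC = 33]
   → B = (0, -5/2)
3. A_x = -4  [CB ∥ AE ∩ BE ∥ CA]
4. A_y = 23/2  [CB ∥ AE ∩ BE ∥ CA]
   → A = (-4, 23/2)

A = (-4, 23/2)
B = (0, -5/2)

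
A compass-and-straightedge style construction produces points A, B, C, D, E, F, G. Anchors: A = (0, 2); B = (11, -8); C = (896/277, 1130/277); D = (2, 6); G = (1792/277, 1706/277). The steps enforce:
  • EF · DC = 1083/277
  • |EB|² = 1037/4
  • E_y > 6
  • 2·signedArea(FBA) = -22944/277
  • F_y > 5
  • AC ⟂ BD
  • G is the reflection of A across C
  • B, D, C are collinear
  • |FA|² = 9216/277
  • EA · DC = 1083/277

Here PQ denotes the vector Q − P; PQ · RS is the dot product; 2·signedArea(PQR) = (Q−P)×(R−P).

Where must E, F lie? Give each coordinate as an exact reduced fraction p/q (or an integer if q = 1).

1. E_x = 1727/554  [line -342/277·x + 532/277·y + -2147/277 = 0 ∩ |EB|² = 1037/4]
2. E_y = 1673/277  [line -342/277·x + 532/277·y + -2147/277 = 0 ∩ |EB|² = 1037/4]
   → E = (1727/554, 1673/277)
3. F_x = 1344/277  [2·signedArea(FBA) = -22944/277 ∩ EF · DC = 1083/277]
4. F_y = 1418/277  [2·signedArea(FBA) = -22944/277 ∩ EF · DC = 1083/277]
   → F = (1344/277, 1418/277)

E = (1727/554, 1673/277)
F = (1344/277, 1418/277)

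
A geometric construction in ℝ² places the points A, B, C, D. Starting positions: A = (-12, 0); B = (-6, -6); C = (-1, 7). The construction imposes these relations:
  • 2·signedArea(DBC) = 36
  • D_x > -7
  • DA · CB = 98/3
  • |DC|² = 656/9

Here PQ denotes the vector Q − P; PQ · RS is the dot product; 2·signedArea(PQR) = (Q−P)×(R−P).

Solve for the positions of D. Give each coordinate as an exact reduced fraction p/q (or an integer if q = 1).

1. D_x = -19/3  [2·signedArea(DBC) = 36 ∩ DA · CB = 98/3]
2. D_y = 1/3  [2·signedArea(DBC) = 36 ∩ DA · CB = 98/3]
   → D = (-19/3, 1/3)

D = (-19/3, 1/3)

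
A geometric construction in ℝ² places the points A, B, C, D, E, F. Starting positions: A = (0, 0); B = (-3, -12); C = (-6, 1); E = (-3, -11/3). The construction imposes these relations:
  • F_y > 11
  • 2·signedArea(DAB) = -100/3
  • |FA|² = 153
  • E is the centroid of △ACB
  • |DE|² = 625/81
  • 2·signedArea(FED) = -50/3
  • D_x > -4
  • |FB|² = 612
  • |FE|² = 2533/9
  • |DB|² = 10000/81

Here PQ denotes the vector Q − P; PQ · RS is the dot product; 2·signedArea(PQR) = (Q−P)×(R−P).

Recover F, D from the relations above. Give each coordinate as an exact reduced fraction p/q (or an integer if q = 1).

1. D_x = -3  [line 12·x + -3·y + 100/3 = 0 ∩ |DB|² = 10000/81]
2. D_y = -8/9  [line 12·x + -3·y + 100/3 = 0 ∩ |DB|² = 10000/81]
   → D = (-3, -8/9)
3. F_x = 3  [2·signedArea(FED) = -50/3]
4. F_y = 12  [|FE|² = 2533/9]
   → F = (3, 12)

D = (-3, -8/9)
F = (3, 12)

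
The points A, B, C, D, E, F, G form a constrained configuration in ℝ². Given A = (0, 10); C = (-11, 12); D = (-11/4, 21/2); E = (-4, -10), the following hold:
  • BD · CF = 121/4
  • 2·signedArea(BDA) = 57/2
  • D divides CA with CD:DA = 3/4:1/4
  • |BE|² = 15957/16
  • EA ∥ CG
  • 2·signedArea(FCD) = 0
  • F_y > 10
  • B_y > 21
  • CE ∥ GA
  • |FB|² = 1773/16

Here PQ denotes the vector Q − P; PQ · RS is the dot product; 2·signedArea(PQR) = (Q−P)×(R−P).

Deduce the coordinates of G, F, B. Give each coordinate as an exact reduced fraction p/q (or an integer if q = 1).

B = (-25/4, 43/2)
F = (-11/2, 11)
G = (-7, 32)

1. G_x = -7  [CE ∥ GA ∩ EA ∥ CG]
2. G_y = 32  [CE ∥ GA ∩ EA ∥ CG]
   → G = (-7, 32)
3. B_x = -25/4  [line 1/2·x + 11/4·y + -56 = 0 ∩ |BE|² = 15957/16]
4. B_y = 43/2  [line 1/2·x + 11/4·y + -56 = 0 ∩ |BE|² = 15957/16]
   → B = (-25/4, 43/2)
5. F_x = -11/2  [2·signedArea(FCD) = 0 ∩ BD · CF = 121/4]
6. F_y = 11  [2·signedArea(FCD) = 0 ∩ BD · CF = 121/4]
   → F = (-11/2, 11)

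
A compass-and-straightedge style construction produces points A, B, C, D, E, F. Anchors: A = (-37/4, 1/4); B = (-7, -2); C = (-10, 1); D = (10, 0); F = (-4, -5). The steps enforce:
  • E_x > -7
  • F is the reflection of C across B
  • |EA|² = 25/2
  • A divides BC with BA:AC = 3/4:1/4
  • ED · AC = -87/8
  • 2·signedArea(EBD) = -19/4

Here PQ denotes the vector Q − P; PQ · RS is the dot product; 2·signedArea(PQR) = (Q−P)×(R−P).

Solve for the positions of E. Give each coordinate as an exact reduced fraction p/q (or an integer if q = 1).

1. E_x = -27/4  [ED · AC = -87/8 ∩ 2·signedArea(EBD) = -19/4]
2. E_y = -9/4  [ED · AC = -87/8 ∩ 2·signedArea(EBD) = -19/4]
   → E = (-27/4, -9/4)

E = (-27/4, -9/4)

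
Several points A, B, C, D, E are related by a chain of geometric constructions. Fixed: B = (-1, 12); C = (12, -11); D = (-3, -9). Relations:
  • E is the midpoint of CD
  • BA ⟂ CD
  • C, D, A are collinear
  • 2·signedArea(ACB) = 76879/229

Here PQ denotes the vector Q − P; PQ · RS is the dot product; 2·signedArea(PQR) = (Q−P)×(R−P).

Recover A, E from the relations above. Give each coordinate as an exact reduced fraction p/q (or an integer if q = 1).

A = (-867/229, -2037/229)
E = (9/2, -10)

1. A_x = -867/229  [C, D, A are collinear ∩ BA ⟂ CD]
2. A_y = -2037/229  [C, D, A are collinear ∩ BA ⟂ CD]
   → A = (-867/229, -2037/229)
3. E_x = 9/2  [E is the midpoint of CD]
4. E_y = -10  [E is the midpoint of CD]
   → E = (9/2, -10)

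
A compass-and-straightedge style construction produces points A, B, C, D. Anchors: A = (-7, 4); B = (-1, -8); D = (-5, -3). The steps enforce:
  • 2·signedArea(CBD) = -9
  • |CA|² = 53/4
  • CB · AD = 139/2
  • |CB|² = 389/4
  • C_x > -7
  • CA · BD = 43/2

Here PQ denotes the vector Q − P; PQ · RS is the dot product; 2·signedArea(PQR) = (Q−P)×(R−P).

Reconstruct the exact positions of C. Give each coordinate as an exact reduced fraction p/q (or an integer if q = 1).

1. C_x = -6  [2·signedArea(CBD) = -9 ∩ CA · BD = 43/2]
2. C_y = 1/2  [2·signedArea(CBD) = -9 ∩ CA · BD = 43/2]
   → C = (-6, 1/2)

C = (-6, 1/2)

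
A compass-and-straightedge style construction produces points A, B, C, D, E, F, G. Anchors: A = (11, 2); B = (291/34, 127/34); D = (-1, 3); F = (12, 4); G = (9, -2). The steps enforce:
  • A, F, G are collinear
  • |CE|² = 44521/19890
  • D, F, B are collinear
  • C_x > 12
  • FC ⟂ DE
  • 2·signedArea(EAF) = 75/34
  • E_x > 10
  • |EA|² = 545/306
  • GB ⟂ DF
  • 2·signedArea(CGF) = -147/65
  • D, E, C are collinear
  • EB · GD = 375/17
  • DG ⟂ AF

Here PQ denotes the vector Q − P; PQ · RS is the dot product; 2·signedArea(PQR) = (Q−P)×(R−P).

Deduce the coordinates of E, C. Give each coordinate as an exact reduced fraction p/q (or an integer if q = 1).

1. E_x = 1073/102  [line -2·x + 1·y + 605/34 = 0 ∩ |EA|² = 545/306]
2. E_y = 331/102  [line -2·x + 1·y + 605/34 = 0 ∩ |EA|² = 545/306]
   → E = (1073/102, 331/102)
3. C_x = 781/65  [D, E, C are collinear ∩ FC ⟂ DE]
4. C_y = 213/65  [D, E, C are collinear ∩ FC ⟂ DE]
   → C = (781/65, 213/65)

C = (781/65, 213/65)
E = (1073/102, 331/102)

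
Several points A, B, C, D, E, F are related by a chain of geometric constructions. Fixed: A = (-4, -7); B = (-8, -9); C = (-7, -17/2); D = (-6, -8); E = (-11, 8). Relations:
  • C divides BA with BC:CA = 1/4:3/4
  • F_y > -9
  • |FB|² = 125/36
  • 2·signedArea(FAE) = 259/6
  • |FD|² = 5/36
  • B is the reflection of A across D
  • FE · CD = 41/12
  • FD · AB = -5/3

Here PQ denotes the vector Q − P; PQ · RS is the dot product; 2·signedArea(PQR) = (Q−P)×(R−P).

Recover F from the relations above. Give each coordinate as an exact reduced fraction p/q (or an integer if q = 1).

1. F_x = -19/3  [2·signedArea(FAE) = 259/6 ∩ FE · CD = 41/12]
2. F_y = -49/6  [2·signedArea(FAE) = 259/6 ∩ FE · CD = 41/12]
   → F = (-19/3, -49/6)

F = (-19/3, -49/6)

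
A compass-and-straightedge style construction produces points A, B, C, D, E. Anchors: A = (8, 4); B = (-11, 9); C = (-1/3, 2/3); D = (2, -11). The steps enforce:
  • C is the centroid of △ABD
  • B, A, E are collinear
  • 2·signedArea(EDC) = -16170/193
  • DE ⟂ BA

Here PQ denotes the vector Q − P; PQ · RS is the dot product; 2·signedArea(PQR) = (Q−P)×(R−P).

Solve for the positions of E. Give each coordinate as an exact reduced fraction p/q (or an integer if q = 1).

1. E_x = 2347/386  [B, A, E are collinear ∩ DE ⟂ BA]
2. E_y = 1739/386  [B, A, E are collinear ∩ DE ⟂ BA]
   → E = (2347/386, 1739/386)

E = (2347/386, 1739/386)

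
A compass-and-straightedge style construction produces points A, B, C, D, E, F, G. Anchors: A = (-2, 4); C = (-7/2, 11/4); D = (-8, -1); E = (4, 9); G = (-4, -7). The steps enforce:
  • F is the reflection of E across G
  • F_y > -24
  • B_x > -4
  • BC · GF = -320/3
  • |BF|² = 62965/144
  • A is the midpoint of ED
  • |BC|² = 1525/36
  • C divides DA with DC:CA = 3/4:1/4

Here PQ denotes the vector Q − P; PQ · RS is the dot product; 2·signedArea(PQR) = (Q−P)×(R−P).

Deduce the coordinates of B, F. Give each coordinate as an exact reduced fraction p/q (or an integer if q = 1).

1. F_x = -12  [F is the reflection of E across G]
2. F_y = -23  [F is the reflection of E across G]
   → F = (-12, -23)
3. B_x = -23/6  [line 8·x + 16·y + 272/3 = 0 ∩ |BC|² = 1525/36]
4. B_y = -15/4  [line 8·x + 16·y + 272/3 = 0 ∩ |BC|² = 1525/36]
   → B = (-23/6, -15/4)

B = (-23/6, -15/4)
F = (-12, -23)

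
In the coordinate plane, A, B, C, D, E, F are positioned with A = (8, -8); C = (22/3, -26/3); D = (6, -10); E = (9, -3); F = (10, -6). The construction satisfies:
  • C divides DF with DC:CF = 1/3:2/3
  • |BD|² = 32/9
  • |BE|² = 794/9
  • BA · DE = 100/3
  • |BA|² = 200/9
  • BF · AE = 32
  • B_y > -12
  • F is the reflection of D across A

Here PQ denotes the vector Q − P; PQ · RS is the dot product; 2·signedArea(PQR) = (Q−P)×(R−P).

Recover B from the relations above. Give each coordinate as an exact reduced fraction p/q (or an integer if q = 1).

1. B_x = 14/3  [BA · DE = 100/3 ∩ BF · AE = 32]
2. B_y = -34/3  [BA · DE = 100/3 ∩ BF · AE = 32]
   → B = (14/3, -34/3)

B = (14/3, -34/3)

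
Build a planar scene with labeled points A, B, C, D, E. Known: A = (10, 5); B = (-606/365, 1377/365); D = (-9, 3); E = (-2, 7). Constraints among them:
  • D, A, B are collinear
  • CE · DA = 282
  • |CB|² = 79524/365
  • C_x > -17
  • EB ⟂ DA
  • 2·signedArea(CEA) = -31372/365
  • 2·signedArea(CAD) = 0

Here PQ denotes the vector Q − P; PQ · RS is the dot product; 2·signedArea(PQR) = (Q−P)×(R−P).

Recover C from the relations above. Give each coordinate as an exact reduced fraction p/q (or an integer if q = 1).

1. C_x = -5964/365  [2·signedArea(CAD) = 0 ∩ CE · DA = 282]
2. C_y = 813/365  [2·signedArea(CAD) = 0 ∩ CE · DA = 282]
   → C = (-5964/365, 813/365)

C = (-5964/365, 813/365)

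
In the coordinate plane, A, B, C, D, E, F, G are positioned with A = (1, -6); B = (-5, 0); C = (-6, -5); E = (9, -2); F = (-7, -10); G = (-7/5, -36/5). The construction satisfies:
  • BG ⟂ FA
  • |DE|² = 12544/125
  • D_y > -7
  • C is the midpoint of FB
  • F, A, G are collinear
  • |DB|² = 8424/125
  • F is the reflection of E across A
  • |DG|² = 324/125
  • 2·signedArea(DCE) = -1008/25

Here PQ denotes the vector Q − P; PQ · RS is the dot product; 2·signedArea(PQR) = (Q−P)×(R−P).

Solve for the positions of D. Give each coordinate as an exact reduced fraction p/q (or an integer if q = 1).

D = (1/25, -162/25)

1. D_x = 1/25  [line -3·x + 15·y + 2433/25 = 0 ∩ |DB|² = 8424/125]
2. D_y = -162/25  [line -3·x + 15·y + 2433/25 = 0 ∩ |DB|² = 8424/125]
   → D = (1/25, -162/25)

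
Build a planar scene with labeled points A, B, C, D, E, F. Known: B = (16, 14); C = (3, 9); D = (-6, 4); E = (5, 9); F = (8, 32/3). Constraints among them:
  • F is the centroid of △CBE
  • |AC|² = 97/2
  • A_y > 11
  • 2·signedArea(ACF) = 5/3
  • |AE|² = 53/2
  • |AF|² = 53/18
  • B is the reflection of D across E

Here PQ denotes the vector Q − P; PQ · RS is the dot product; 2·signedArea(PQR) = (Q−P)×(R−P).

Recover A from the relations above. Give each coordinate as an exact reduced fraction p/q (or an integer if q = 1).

A = (19/2, 23/2)

1. A_x = 19/2  [line -5/3·x + 5·y + -125/3 = 0 ∩ |AF|² = 53/18]
2. A_y = 23/2  [line -5/3·x + 5·y + -125/3 = 0 ∩ |AF|² = 53/18]
   → A = (19/2, 23/2)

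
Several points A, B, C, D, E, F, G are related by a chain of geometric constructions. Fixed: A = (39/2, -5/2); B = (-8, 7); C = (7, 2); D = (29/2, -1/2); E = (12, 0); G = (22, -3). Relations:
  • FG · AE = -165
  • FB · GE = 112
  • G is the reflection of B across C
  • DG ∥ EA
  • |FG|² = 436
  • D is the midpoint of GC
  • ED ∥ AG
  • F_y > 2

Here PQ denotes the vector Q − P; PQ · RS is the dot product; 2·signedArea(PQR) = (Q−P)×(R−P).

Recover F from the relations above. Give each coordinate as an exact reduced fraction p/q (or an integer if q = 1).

1. F_x = 2  [FB · GE = 112 ∩ FG · AE = -165]
2. F_y = 3  [FB · GE = 112 ∩ FG · AE = -165]
   → F = (2, 3)

F = (2, 3)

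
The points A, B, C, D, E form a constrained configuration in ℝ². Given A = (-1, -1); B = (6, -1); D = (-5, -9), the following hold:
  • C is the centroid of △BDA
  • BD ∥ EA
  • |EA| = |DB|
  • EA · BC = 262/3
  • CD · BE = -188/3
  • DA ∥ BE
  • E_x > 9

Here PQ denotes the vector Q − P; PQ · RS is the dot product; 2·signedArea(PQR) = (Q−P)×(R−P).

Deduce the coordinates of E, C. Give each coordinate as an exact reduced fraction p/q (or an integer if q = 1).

C = (0, -11/3)
E = (10, 7)

1. E_x = 10  [BD ∥ EA ∩ DA ∥ BE]
2. E_y = 7  [BD ∥ EA ∩ DA ∥ BE]
   → E = (10, 7)
3. C_x = 0  [C is the centroid of △BDA]
4. C_y = -11/3  [C is the centroid of △BDA]
   → C = (0, -11/3)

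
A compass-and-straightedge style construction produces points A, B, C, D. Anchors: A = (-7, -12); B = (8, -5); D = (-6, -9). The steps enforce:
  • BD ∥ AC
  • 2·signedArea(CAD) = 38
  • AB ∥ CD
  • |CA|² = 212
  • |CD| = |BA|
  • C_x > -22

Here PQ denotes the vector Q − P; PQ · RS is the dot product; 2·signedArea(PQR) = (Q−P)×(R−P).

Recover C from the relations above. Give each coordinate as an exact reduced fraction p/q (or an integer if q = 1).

C = (-21, -16)

1. C_x = -21  [AB ∥ CD ∩ BD ∥ AC]
2. C_y = -16  [AB ∥ CD ∩ BD ∥ AC]
   → C = (-21, -16)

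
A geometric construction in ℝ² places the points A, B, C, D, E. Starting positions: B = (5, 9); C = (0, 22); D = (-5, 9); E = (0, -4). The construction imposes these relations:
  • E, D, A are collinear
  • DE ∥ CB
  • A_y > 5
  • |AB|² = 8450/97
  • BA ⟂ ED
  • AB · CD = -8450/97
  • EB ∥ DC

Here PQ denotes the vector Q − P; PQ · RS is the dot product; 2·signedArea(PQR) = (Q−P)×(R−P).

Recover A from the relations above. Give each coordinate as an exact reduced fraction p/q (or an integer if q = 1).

A = (-360/97, 548/97)

1. A_x = -360/97  [E, D, A are collinear ∩ BA ⟂ ED]
2. A_y = 548/97  [E, D, A are collinear ∩ BA ⟂ ED]
   → A = (-360/97, 548/97)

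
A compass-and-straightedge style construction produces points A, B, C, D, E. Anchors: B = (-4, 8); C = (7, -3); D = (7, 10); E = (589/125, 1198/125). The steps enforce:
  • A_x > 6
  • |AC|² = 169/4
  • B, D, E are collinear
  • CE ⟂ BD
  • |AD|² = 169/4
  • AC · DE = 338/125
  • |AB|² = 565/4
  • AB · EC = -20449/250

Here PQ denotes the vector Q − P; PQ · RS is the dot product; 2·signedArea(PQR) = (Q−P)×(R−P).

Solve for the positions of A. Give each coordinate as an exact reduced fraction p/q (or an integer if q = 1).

1. A_x = 7  [AB · EC = -20449/250 ∩ AC · DE = 338/125]
2. A_y = 7/2  [AB · EC = -20449/250 ∩ AC · DE = 338/125]
   → A = (7, 7/2)

A = (7, 7/2)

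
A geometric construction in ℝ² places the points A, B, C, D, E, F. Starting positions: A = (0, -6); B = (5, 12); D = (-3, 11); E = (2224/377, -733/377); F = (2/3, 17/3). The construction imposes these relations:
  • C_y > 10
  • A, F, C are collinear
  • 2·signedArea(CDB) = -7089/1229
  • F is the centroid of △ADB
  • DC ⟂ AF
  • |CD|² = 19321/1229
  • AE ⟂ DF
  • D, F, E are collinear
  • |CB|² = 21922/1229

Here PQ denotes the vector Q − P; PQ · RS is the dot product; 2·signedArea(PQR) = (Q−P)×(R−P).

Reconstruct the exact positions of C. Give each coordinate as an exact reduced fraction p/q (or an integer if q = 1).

1. C_x = 1178/1229  [A, F, C are collinear ∩ DC ⟂ AF]
2. C_y = 13241/1229  [A, F, C are collinear ∩ DC ⟂ AF]
   → C = (1178/1229, 13241/1229)

C = (1178/1229, 13241/1229)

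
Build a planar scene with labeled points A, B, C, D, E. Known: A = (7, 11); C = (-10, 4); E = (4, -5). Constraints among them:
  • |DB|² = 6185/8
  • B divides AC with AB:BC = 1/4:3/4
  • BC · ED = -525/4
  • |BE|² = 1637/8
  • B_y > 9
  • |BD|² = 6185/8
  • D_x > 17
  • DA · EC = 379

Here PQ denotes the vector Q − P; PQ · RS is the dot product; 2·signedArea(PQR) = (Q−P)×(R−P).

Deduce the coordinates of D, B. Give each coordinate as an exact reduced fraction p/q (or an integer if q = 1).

1. B_x = 11/4  [B divides AC with AB:BC = 1/4:3/4]
2. B_y = 37/4  [B divides AC with AB:BC = 1/4:3/4]
   → B = (11/4, 37/4)
3. D_x = 18  [DA · EC = 379 ∩ BC · ED = -525/4]
4. D_y = -14  [DA · EC = 379 ∩ BC · ED = -525/4]
   → D = (18, -14)

B = (11/4, 37/4)
D = (18, -14)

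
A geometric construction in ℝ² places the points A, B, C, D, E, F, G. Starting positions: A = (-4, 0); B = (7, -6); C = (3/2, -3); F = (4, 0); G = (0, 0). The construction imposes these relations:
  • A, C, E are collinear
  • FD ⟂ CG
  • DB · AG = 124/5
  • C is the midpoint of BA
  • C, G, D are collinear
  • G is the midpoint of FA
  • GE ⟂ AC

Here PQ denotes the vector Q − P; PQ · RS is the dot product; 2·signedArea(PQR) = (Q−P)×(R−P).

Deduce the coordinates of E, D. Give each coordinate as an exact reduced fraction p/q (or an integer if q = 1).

1. E_x = -144/157  [A, C, E are collinear ∩ GE ⟂ AC]
2. E_y = -264/157  [A, C, E are collinear ∩ GE ⟂ AC]
   → E = (-144/157, -264/157)
3. D_x = 4/5  [C, G, D are collinear ∩ FD ⟂ CG]
4. D_y = -8/5  [C, G, D are collinear ∩ FD ⟂ CG]
   → D = (4/5, -8/5)

D = (4/5, -8/5)
E = (-144/157, -264/157)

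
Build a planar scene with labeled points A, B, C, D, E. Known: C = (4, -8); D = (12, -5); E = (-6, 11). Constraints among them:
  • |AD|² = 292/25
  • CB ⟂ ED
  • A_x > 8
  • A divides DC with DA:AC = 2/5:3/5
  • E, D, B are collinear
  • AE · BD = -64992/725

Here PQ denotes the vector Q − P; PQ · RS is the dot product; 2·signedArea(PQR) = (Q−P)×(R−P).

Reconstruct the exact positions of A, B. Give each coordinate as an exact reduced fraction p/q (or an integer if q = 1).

A = (44/5, -31/5)
B = (1308/145, -341/145)

1. A_x = 44/5  [A divides DC with DA:AC = 2/5:3/5]
2. A_y = -31/5  [A divides DC with DA:AC = 2/5:3/5]
   → A = (44/5, -31/5)
3. B_x = 1308/145  [E, D, B are collinear ∩ CB ⟂ ED]
4. B_y = -341/145  [E, D, B are collinear ∩ CB ⟂ ED]
   → B = (1308/145, -341/145)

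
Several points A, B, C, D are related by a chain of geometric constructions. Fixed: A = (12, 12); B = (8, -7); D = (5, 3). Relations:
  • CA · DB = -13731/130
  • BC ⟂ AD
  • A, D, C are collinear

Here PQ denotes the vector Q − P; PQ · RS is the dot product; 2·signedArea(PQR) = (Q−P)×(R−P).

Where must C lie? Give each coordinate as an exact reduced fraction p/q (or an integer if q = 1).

C = (167/130, -231/130)

1. C_x = 167/130  [A, D, C are collinear ∩ BC ⟂ AD]
2. C_y = -231/130  [A, D, C are collinear ∩ BC ⟂ AD]
   → C = (167/130, -231/130)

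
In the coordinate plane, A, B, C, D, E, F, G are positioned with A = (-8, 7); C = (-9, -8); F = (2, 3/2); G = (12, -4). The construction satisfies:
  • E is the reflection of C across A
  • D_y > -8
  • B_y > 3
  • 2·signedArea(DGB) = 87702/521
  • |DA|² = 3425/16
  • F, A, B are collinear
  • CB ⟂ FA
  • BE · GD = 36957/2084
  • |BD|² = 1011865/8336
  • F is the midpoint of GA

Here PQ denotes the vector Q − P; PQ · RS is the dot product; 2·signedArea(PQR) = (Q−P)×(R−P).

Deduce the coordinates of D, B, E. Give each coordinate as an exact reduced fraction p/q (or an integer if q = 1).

B = (-1268/521, 2052/521)
D = (-15/4, -7)
E = (-7, 22)

1. B_x = -1268/521  [F, A, B are collinear ∩ CB ⟂ FA]
2. B_y = 2052/521  [F, A, B are collinear ∩ CB ⟂ FA]
   → B = (-1268/521, 2052/521)
3. E_x = -7  [E is the reflection of C across A]
4. E_y = 22  [E is the reflection of C across A]
   → E = (-7, 22)
5. D_x = -15/4  [2·signedArea(DGB) = 87702/521 ∩ BE · GD = 36957/2084]
6. D_y = -7  [2·signedArea(DGB) = 87702/521 ∩ BE · GD = 36957/2084]
   → D = (-15/4, -7)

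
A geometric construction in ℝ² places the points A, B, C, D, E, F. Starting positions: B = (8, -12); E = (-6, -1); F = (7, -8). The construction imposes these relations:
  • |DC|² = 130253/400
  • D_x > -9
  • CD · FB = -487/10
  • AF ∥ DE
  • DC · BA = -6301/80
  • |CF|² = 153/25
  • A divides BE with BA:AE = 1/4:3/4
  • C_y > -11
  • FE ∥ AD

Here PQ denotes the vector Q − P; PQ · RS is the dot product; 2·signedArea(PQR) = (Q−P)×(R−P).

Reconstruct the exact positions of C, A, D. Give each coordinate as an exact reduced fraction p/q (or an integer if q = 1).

1. A_x = 9/2  [A divides BE with BA:AE = 1/4:3/4]
2. A_y = -37/4  [A divides BE with BA:AE = 1/4:3/4]
   → A = (9/2, -37/4)
3. D_x = -17/2  [AF ∥ DE ∩ FE ∥ AD]
4. D_y = -9/4  [AF ∥ DE ∩ FE ∥ AD]
   → D = (-17/2, -9/4)
5. C_x = 38/5  [CD · FB = -487/10 ∩ DC · BA = -6301/80]
6. C_y = -52/5  [CD · FB = -487/10 ∩ DC · BA = -6301/80]
   → C = (38/5, -52/5)

A = (9/2, -37/4)
C = (38/5, -52/5)
D = (-17/2, -9/4)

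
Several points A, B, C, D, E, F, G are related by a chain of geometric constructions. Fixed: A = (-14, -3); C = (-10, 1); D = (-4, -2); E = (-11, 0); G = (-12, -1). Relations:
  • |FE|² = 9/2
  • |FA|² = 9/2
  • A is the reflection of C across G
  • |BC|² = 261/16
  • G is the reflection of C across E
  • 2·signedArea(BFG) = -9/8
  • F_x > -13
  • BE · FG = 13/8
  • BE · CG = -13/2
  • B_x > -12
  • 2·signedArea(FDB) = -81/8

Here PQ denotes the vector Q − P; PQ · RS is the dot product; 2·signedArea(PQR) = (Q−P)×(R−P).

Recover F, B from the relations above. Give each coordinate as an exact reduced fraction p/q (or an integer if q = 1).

1. B_x = -23/2  [line 2·x + 2·y + 57/2 = 0 ∩ |BC|² = 261/16]
2. B_y = -11/4  [line 2·x + 2·y + 57/2 = 0 ∩ |BC|² = 261/16]
   → B = (-23/2, -11/4)
3. F_x = -25/2  [2·signedArea(FDB) = -81/8 ∩ 2·signedArea(BFG) = -9/8]
4. F_y = -3/2  [2·signedArea(FDB) = -81/8 ∩ 2·signedArea(BFG) = -9/8]
   → F = (-25/2, -3/2)

B = (-23/2, -11/4)
F = (-25/2, -3/2)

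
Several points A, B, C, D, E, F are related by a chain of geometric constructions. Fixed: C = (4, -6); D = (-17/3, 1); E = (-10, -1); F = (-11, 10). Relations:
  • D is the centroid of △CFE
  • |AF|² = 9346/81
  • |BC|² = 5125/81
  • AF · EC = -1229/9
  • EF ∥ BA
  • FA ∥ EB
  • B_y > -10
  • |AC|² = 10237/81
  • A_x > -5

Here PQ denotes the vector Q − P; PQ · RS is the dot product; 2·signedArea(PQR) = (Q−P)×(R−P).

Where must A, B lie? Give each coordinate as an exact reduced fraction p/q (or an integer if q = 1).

A = (-38/9, 5/3)
B = (-29/9, -28/3)

1. A_x = -38/9  [line -14·x + 5·y + -607/9 = 0 ∩ |AC|² = 10237/81]
2. A_y = 5/3  [line -14·x + 5·y + -607/9 = 0 ∩ |AC|² = 10237/81]
   → A = (-38/9, 5/3)
3. B_x = -29/9  [EF ∥ BA ∩ FA ∥ EB]
4. B_y = -28/3  [EF ∥ BA ∩ FA ∥ EB]
   → B = (-29/9, -28/3)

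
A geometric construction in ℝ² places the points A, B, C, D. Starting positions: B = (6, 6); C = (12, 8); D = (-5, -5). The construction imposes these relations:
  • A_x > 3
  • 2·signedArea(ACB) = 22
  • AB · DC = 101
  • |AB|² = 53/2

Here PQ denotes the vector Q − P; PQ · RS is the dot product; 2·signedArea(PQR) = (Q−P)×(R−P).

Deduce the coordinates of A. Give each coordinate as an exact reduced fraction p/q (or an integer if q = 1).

1. A_x = 7/2  [AB · DC = 101 ∩ 2·signedArea(ACB) = 22]
2. A_y = 3/2  [AB · DC = 101 ∩ 2·signedArea(ACB) = 22]
   → A = (7/2, 3/2)

A = (7/2, 3/2)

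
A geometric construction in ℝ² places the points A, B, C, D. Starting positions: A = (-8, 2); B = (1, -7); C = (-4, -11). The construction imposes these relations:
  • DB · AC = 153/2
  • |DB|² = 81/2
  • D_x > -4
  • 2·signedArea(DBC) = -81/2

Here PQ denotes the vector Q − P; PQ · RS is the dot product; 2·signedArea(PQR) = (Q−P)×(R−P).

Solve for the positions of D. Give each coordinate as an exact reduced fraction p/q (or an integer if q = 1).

D = (-7/2, -5/2)

1. D_x = -7/2  [DB · AC = 153/2 ∩ 2·signedArea(DBC) = -81/2]
2. D_y = -5/2  [DB · AC = 153/2 ∩ 2·signedArea(DBC) = -81/2]
   → D = (-7/2, -5/2)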